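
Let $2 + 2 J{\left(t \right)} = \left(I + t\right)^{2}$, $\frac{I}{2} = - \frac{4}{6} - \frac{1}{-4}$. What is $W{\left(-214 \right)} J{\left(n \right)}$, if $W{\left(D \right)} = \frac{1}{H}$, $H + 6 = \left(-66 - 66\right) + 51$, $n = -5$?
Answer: $- \frac{1153}{6264} \approx -0.18407$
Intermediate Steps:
$I = - \frac{5}{6}$ ($I = 2 \left(- \frac{4}{6} - \frac{1}{-4}\right) = 2 \left(\left(-4\right) \frac{1}{6} - - \frac{1}{4}\right) = 2 \left(- \frac{2}{3} + \frac{1}{4}\right) = 2 \left(- \frac{5}{12}\right) = - \frac{5}{6} \approx -0.83333$)
$H = -87$ ($H = -6 + \left(\left(-66 - 66\right) + 51\right) = -6 + \left(-132 + 51\right) = -6 - 81 = -87$)
$W{\left(D \right)} = - \frac{1}{87}$ ($W{\left(D \right)} = \frac{1}{-87} = - \frac{1}{87}$)
$J{\left(t \right)} = -1 + \frac{\left(- \frac{5}{6} + t\right)^{2}}{2}$
$W{\left(-214 \right)} J{\left(n \right)} = - \frac{-1 + \frac{\left(-5 + 6 \left(-5\right)\right)^{2}}{72}}{87} = - \frac{-1 + \frac{\left(-5 - 30\right)^{2}}{72}}{87} = - \frac{-1 + \frac{\left(-35\right)^{2}}{72}}{87} = - \frac{-1 + \frac{1}{72} \cdot 1225}{87} = - \frac{-1 + \frac{1225}{72}}{87} = \left(- \frac{1}{87}\right) \frac{1153}{72} = - \frac{1153}{6264}$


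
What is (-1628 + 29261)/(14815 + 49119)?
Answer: 27633/63934 ≈ 0.43221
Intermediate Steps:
(-1628 + 29261)/(14815 + 49119) = 27633/63934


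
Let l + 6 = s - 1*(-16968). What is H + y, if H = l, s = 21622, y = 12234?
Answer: 50818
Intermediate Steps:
l = 38584 (l = -6 + (21622 - 1*(-16968)) = -6 + (21622 + 16968) = -6 + 38590 = 38584)
H = 38584
H + y = 38584 + 12234 = 50818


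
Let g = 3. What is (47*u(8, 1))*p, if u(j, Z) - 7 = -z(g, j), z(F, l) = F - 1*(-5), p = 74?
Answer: -3478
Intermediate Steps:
z(F, l) = 5 + F (z(F, l) = F + 5 = 5 + F)
u(j, Z) = -1 (u(j, Z) = 7 - (5 + 3) = 7 - 1*8 = 7 - 8 = -1)
(47*u(8, 1))*p = (47*(-1))*74 = -47*74 = -3478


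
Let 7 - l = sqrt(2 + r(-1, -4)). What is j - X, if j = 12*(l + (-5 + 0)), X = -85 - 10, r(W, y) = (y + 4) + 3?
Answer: 119 - 12*sqrt(5) ≈ 92.167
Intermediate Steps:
r(W, y) = 7 + y (r(W, y) = (4 + y) + 3 = 7 + y)
X = -95
l = 7 - sqrt(5) (l = 7 - sqrt(2 + (7 - 4)) = 7 - sqrt(2 + 3) = 7 - sqrt(5) ≈ 4.7639)
j = 24 - 12*sqrt(5) (j = 12*((7 - sqrt(5)) + (-5 + 0)) = 12*((7 - sqrt(5)) - 5) = 12*(2 - sqrt(5)) = 24 - 12*sqrt(5) ≈ -2.8328)
j - X = (24 - 12*sqrt(5)) - 1*(-95) = (24 - 12*sqrt(5)) + 95 = 119 - 12*sqrt(5)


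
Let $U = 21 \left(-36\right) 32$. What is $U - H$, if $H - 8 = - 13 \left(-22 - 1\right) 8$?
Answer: $-26592$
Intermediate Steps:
$H = 2400$ ($H = 8 + - 13 \left(-22 - 1\right) 8 = 8 + \left(-13\right) \left(-23\right) 8 = 8 + 299 \cdot 8 = 8 + 2392 = 2400$)
$U = -24192$ ($U = \left(-756\right) 32 = -24192$)
$U - H = -24192 - 2400 = -26592$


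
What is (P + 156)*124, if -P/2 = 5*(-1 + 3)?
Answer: 16864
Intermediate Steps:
P = -20 (P = -10*(-1 + 3) = -10*2 = -2*10 = -20)
(P + 156)*124 = (-20 + 156)*124 = 136*124 = 16864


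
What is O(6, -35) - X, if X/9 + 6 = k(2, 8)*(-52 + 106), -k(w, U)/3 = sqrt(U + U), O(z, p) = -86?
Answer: 5800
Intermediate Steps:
k(w, U) = -3*sqrt(2)*sqrt(U) (k(w, U) = -3*sqrt(U + U) = -3*sqrt(2)*sqrt(U))
X = -5886 (X = -54 + 9*((-3*sqrt(2)*sqrt(8))*(-52 + 106)) = -54 + 9*(-3*sqrt(2)*2*sqrt(2)*54) = -54 + 9*(-12*54) = -54 + 9*(-648) = -54 - 5832 = -5886)
O(6, -35) - X = -86 - 1*(-5886) = -86 + 5886 = 5800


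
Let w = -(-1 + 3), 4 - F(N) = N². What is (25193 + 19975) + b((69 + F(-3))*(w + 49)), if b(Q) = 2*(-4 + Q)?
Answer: 51176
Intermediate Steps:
F(N) = 4 - N²
w = -2 (w = -1*2 = -2)
b(Q) = -8 + 2*Q
(25193 + 19975) + b((69 + F(-3))*(w + 49)) = (25193 + 19975) + (-8 + 2*((69 + (4 - 1*(-3)²))*(-2 + 49))) = 45168 + (-8 + 2*((69 + (4 - 1*9))*47)) = 45168 + (-8 + 2*((69 + (4 - 9))*47)) = 45168 + (-8 + 2*((69 - 5)*47)) = 45168 + (-8 + 2*(64*47)) = 45168 + (-8 + 2*3008) = 45168 + (-8 + 6016) = 45168 + 6008 = 51176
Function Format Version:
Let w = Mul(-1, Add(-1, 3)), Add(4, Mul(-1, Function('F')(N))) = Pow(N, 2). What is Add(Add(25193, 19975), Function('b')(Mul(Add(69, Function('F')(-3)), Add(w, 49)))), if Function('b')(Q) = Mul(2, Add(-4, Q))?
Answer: 51176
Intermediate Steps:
Function('F')(N) = Add(4, Mul(-1, Pow(N, 2)))
w = -2 (w = Mul(-1, 2) = -2)
Function('b')(Q) = Add(-8, Mul(2, Q))
Add(Add(25193, 19975), Function('b')(Mul(Add(69, Function('F')(-3)), Add(w, 49)))) = Add(Add(25193, 19975), Add(-8, Mul(2, Mul(Add(69, Add(4, Mul(-1, Pow(-3, 2)))), Add(-2, 49))))) = Add(45168, Add(-8, Mul(2, Mul(Add(69, Add(4, Mul(-1, 9))), 47)))) = Add(45168, Add(-8, Mul(2, Mul(Add(69, Add(4, -9)), 47)))) = Add(45168, Add(-8, Mul(2, Mul(Add(69, -5), 47)))) = Add(45168, Add(-8, Mul(2, Mul(64, 47)))) = Add(45168, Add(-8, Mul(2, 3008))) = Add(45168, Add(-8, 6016)) = Add(45168, 6008) = 51176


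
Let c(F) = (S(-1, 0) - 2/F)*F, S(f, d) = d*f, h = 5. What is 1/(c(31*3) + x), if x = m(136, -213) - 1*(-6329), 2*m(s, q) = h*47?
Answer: 2/12889 ≈ 0.00015517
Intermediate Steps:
m(s, q) = 235/2 (m(s, q) = (5*47)/2 = (1/2)*235 = 235/2)
x = 12893/2 (x = 235/2 - 1*(-6329) = 235/2 + 6329 = 12893/2 ≈ 6446.5)
c(F) = -2 (c(F) = (0*(-1) - 2/F)*F = (0 - 2/F)*F = (-2/F)*F = -2)
1/(c(31*3) + x) = 1/(-2 + 12893/2) = 1/(12889/2) = 2/12889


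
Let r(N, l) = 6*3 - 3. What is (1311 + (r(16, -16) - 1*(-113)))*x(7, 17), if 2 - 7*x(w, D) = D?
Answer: -21585/7 ≈ -3083.6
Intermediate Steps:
r(N, l) = 15 (r(N, l) = 18 - 3 = 15)
x(w, D) = 2/7 - D/7
(1311 + (r(16, -16) - 1*(-113)))*x(7, 17) = (1311 + (15 - 1*(-113)))*(2/7 - ⅐*17) = (1311 + (15 + 113))*(2/7 - 17/7) = (1311 + 128)*(-15/7) = 1439*(-15/7) = -21585/7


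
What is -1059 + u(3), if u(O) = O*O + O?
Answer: -1047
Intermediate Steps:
u(O) = O + O² (u(O) = O² + O = O + O²)
-1059 + u(3) = -1059 + 3*(1 + 3) = -1059 + 3*4 = -1059 + 12 = -1047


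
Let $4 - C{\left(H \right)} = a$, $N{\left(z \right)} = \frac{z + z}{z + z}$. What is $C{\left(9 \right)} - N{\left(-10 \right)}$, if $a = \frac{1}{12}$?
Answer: $\frac{35}{12} \approx 2.9167$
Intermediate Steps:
$a = \frac{1}{12} \approx 0.083333$
$N{\left(z \right)} = 1$ ($N{\left(z \right)} = \frac{2 z}{2 z} = 2 z \frac{1}{2 z} = 1$)
$C{\left(H \right)} = \frac{47}{12}$ ($C{\left(H \right)} = 4 - \frac{1}{12} = \frac{47}{12}$)
$C{\left(9 \right)} - N{\left(-10 \right)} = \frac{47}{12} - 1 = \frac{35}{12}$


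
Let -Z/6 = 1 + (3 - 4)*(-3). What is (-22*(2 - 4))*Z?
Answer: -1056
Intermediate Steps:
Z = -24 (Z = -6*(1 + (3 - 4)*(-3)) = -6*(1 - 1*(-3)) = -6*(1 + 3) = -6*4 = -24)
(-22*(2 - 4))*Z = -22*(2 - 4)*(-24) = -22*(-2)*(-24) = -11*(-4)*(-24) = 44*(-24) = -1056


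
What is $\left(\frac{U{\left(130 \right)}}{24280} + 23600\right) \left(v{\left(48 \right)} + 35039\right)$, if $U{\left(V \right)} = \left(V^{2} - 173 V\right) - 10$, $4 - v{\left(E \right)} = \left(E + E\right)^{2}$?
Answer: $\frac{369973324620}{607} \approx 6.0951 \cdot 10^{8}$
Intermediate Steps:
$v{\left(E \right)} = 4 - 4 E^{2}$ ($v{\left(E \right)} = 4 - \left(E + E\right)^{2} = 4 - \left(2 E\right)^{2} = 4 - 4 E^{2}$)
$U{\left(V \right)} = -10 + V^{2} - 173 V$
$\left(\frac{U{\left(130 \right)}}{24280} + 23600\right) \left(v{\left(48 \right)} + 35039\right) = \left(\frac{-10 + 130^{2} - 22490}{24280} + 23600\right) \left(\left(4 - 4 \cdot 48^{2}\right) + 35039\right) = \left(\left(-10 + 16900 - 22490\right) \frac{1}{24280} + 23600\right) \left(\left(4 - 9216\right) + 35039\right) = \left(\left(-5600\right) \frac{1}{24280} + 23600\right) \left(\left(4 - 9216\right) + 35039\right) = \left(- \frac{140}{607} + 23600\right) \left(-9212 + 35039\right) = \frac{14325060}{607} \cdot 25827 = \frac{369973324620}{607}$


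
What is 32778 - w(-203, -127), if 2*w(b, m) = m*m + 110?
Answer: 49317/2 ≈ 24659.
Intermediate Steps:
w(b, m) = 55 + m²/2 (w(b, m) = (m*m + 110)/2 = (m² + 110)/2 = (110 + m²)/2 = 55 + m²/2)
32778 - w(-203, -127) = 32778 - (55 + (½)*(-127)²) = 32778 - (55 + (½)*16129) = 32778 - (55 + 16129/2) = 32778 - 1*16239/2 = 32778 - 16239/2 = 49317/2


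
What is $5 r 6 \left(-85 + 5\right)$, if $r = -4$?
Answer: $9600$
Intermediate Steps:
$5 r 6 \left(-85 + 5\right) = 5 \left(-4\right) 6 \left(-85 + 5\right) = \left(-20\right) 6 \left(-80\right) = \left(-120\right) \left(-80\right) = 9600$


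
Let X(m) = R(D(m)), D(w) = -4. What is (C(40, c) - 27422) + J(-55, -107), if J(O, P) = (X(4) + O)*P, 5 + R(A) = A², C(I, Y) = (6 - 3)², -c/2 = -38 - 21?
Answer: -22705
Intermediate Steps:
c = 118 (c = -2*(-38 - 21) = -2*(-59) = 118)
C(I, Y) = 9 (C(I, Y) = 3² = 9)
R(A) = -5 + A²
X(m) = 11 (X(m) = -5 + (-4)² = -5 + 16 = 11)
J(O, P) = P*(11 + O) (J(O, P) = (11 + O)*P = P*(11 + O))
(C(40, c) - 27422) + J(-55, -107) = (9 - 27422) - 107*(11 - 55) = -27413 - 107*(-44) = -27413 + 4708 = -22705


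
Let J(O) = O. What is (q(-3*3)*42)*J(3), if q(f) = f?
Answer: -1134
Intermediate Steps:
(q(-3*3)*42)*J(3) = (-3*3*42)*3 = -9*42*3 = -378*3 = -1134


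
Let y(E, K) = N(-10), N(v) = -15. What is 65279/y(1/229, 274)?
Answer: -65279/15 ≈ -4351.9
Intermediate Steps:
y(E, K) = -15
65279/y(1/229, 274) = 65279/(-15) = 65279*(-1/15) = -65279/15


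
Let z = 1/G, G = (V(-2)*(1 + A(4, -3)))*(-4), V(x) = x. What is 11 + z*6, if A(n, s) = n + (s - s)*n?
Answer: 223/20 ≈ 11.150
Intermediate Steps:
A(n, s) = n (A(n, s) = n + 0*n = n + 0 = n)
G = 40 (G = -2*(1 + 4)*(-4) = -2*5*(-4) = -10*(-4) = 40)
z = 1/40 ≈ 0.025000
11 + z*6 = 11 + (1/40)*6 = 11 + 3/20 = 223/20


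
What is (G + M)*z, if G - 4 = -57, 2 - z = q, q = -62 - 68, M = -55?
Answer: -14256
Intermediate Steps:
q = -130
z = 132 (z = 2 - 1*(-130) = 2 + 130 = 132)
G = -53 (G = 4 - 57 = -53)
(G + M)*z = (-53 - 55)*132 = -108*132 = -14256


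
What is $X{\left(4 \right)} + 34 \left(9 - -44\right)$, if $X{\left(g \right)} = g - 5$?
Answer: $1801$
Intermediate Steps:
$X{\left(g \right)} = -5 + g$
$X{\left(4 \right)} + 34 \left(9 - -44\right) = \left(-5 + 4\right) + 34 \left(9 - -44\right) = -1 + 34 \left(9 + 44\right) = -1 + 34 \cdot 53 = -1 + 1802 = 1801$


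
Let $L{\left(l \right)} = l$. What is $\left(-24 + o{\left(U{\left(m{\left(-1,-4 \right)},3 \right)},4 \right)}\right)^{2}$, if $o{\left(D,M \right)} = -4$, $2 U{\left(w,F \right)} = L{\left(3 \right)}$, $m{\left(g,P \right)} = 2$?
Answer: $784$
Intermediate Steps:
$U{\left(w,F \right)} = \frac{3}{2}$ ($U{\left(w,F \right)} = \frac{1}{2} \cdot 3 = \frac{3}{2}$)
$\left(-24 + o{\left(U{\left(m{\left(-1,-4 \right)},3 \right)},4 \right)}\right)^{2} = \left(-24 - 4\right)^{2} = \left(-28\right)^{2} = 784$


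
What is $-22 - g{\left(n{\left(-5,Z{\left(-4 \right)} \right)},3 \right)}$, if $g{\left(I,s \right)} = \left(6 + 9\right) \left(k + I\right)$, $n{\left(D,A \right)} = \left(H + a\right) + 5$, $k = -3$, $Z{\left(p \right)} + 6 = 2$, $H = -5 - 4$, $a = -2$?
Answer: $113$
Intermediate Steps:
$H = -9$
$Z{\left(p \right)} = -4$ ($Z{\left(p \right)} = -6 + 2 = -4$)
$n{\left(D,A \right)} = -6$ ($n{\left(D,A \right)} = \left(-9 - 2\right) + 5 = -11 + 5 = -6$)
$g{\left(I,s \right)} = -45 + 15 I$ ($g{\left(I,s \right)} = \left(6 + 9\right) \left(-3 + I\right) = 15 \left(-3 + I\right) = -45 + 15 I$)
$-22 - g{\left(n{\left(-5,Z{\left(-4 \right)} \right)},3 \right)} = -22 - \left(-45 + 15 \left(-6\right)\right) = -22 - \left(-45 - 90\right) = -22 - -135 = -22 + 135 = 113$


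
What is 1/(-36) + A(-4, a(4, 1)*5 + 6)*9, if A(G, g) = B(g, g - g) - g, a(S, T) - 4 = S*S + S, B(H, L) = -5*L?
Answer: -40825/36 ≈ -1134.0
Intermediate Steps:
a(S, T) = 4 + S + S² (a(S, T) = 4 + (S*S + S) = 4 + (S² + S) = 4 + (S + S²) = 4 + S + S²)
A(G, g) = -g (A(G, g) = -5*(g - g) - g = -5*0 - g = 0 - g = -g)
1/(-36) + A(-4, a(4, 1)*5 + 6)*9 = 1/(-36) - ((4 + 4 + 4²)*5 + 6)*9 = -1/36 - ((4 + 4 + 16)*5 + 6)*9 = -1/36 - (24*5 + 6)*9 = -1/36 - (120 + 6)*9 = -1/36 - 1*126*9 = -1/36 - 126*9 = -1/36 - 1134 = -40825/36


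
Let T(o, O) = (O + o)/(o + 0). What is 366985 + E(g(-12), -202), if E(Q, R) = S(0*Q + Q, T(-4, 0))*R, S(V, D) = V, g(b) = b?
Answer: 369409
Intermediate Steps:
T(o, O) = (O + o)/o
E(Q, R) = Q*R (E(Q, R) = (0*Q + Q)*R = (0 + Q)*R = Q*R)
366985 + E(g(-12), -202) = 366985 - 12*(-202) = 366985 + 2424 = 369409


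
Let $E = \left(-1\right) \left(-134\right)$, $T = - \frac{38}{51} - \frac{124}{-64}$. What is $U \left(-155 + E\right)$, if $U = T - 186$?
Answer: $\frac{1055621}{272} \approx 3881.0$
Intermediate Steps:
$T = \frac{973}{816}$ ($T = \left(-38\right) \frac{1}{51} - - \frac{31}{16} = - \frac{38}{51} + \frac{31}{16} = \frac{973}{816} \approx 1.1924$)
$E = 134$
$U = - \frac{150803}{816}$ ($U = \frac{973}{816} - 186 = - \frac{150803}{816} \approx -184.81$)
$U \left(-155 + E\right) = - \frac{150803 \left(-155 + 134\right)}{816} = \left(- \frac{150803}{816}\right) \left(-21\right) = \frac{1055621}{272}$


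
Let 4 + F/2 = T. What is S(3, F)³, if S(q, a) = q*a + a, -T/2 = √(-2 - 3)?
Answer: 90112 - 28672*I*√5 ≈ 90112.0 - 64113.0*I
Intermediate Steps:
T = -2*I*√5 (T = -2*√(-2 - 3) = -2*I*√5 ≈ -4.4721*I)
F = -8 - 4*I*√5 (F = -8 + 2*(-2*I*√5) = -8 - 4*I*√5 ≈ -8.0 - 8.9443*I)
S(q, a) = a + a*q (S(q, a) = a*q + a = a + a*q)
S(3, F)³ = ((-8 - 4*I*√5)*(1 + 3))³ = ((-8 - 4*I*√5)*4)³ = (-32 - 16*I*√5)³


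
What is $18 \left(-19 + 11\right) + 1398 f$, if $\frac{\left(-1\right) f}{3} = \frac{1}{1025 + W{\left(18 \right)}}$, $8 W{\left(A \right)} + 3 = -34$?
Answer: $- \frac{134336}{907} \approx -148.11$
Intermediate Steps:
$W{\left(A \right)} = - \frac{37}{8}$ ($W{\left(A \right)} = - \frac{3}{8} + \frac{1}{8} \left(-34\right) = - \frac{3}{8} - \frac{17}{4} = - \frac{37}{8}$)
$f = - \frac{8}{2721}$ ($f = - \frac{3}{1025 - \frac{37}{8}} = - \frac{3}{\frac{8163}{8}} = \left(-3\right) \frac{8}{8163} = - \frac{8}{2721} \approx -0.0029401$)
$18 \left(-19 + 11\right) + 1398 f = 18 \left(-19 + 11\right) + 1398 \left(- \frac{8}{2721}\right) = 18 \left(-8\right) - \frac{3728}{907} = -144 - \frac{3728}{907} = - \frac{134336}{907}$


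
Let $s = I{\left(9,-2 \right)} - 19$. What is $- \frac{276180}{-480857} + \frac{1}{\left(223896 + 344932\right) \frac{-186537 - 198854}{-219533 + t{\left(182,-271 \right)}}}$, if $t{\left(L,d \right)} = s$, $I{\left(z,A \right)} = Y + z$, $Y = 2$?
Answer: $\frac{4657278023445329}{8108772661566772} \approx 0.57435$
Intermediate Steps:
$I{\left(z,A \right)} = 2 + z$
$s = -8$ ($s = \left(2 + 9\right) - 19 = 11 - 19 = -8$)
$t{\left(L,d \right)} = -8$
$- \frac{276180}{-480857} + \frac{1}{\left(223896 + 344932\right) \frac{-186537 - 198854}{-219533 + t{\left(182,-271 \right)}}} = - \frac{276180}{-480857} + \frac{1}{\left(223896 + 344932\right) \frac{-186537 - 198854}{-219533 - 8}} = \left(-276180\right) \left(- \frac{1}{480857}\right) + \frac{1}{568828 \left(- \frac{385391}{-219541}\right)} = \frac{276180}{480857} + \frac{1}{568828 \left(\left(-385391\right) \left(- \frac{1}{219541}\right)\right)} = \frac{276180}{480857} + \frac{1}{568828 \cdot \frac{385391}{219541}} = \frac{276180}{480857} + \frac{1}{568828} \cdot \frac{219541}{385391} = \frac{276180}{480857} + \frac{219541}{219221191748} = \frac{4657278023445329}{8108772661566772}$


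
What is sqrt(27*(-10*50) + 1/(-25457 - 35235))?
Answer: I*sqrt(12431876181173)/30346 ≈ 116.19*I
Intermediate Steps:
sqrt(27*(-10*50) + 1/(-25457 - 35235)) = sqrt(27*(-500) + 1/(-60692)) = sqrt(-13500 - 1/60692) = sqrt(-819342001/60692) = I*sqrt(12431876181173)/30346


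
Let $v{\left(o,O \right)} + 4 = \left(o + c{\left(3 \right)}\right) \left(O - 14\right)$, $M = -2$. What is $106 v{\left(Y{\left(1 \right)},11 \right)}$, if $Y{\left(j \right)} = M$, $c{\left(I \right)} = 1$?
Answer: $-106$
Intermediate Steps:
$Y{\left(j \right)} = -2$
$v{\left(o,O \right)} = -4 + \left(1 + o\right) \left(-14 + O\right)$ ($v{\left(o,O \right)} = -4 + \left(o + 1\right) \left(O - 14\right) = -4 + \left(1 + o\right) \left(-14 + O\right)$)
$106 v{\left(Y{\left(1 \right)},11 \right)} = 106 \left(-18 + 11 - -28 + 11 \left(-2\right)\right) = 106 \left(-18 + 11 + 28 - 22\right) = 106 \left(-1\right) = -106$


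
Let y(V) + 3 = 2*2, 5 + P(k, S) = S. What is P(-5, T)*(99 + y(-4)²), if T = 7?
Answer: 200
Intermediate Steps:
P(k, S) = -5 + S
y(V) = 1 (y(V) = -3 + 2*2 = -3 + 4 = 1)
P(-5, T)*(99 + y(-4)²) = (-5 + 7)*(99 + 1²) = 2*(99 + 1) = 2*100 = 200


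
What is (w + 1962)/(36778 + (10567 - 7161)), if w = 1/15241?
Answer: 29902843/612444344 ≈ 0.048825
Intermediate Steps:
w = 1/15241 ≈ 6.5612e-5
(w + 1962)/(36778 + (10567 - 7161)) = (1/15241 + 1962)/(36778 + (10567 - 7161)) = 29902843/(15241*(36778 + 3406)) = (29902843/15241)/40184 = (29902843/15241)*(1/40184) = 29902843/612444344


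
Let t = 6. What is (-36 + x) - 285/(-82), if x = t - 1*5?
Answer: -2585/82 ≈ -31.524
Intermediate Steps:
x = 1 (x = 6 - 1*5 = 6 - 5 = 1)
(-36 + x) - 285/(-82) = (-36 + 1) - 285/(-82) = -35 - 285*(-1/82) = -35 + 285/82 = -2585/82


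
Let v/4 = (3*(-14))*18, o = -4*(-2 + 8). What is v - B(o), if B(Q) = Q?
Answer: -3000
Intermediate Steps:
o = -24 (o = -4*6 = -24)
v = -3024 (v = 4*((3*(-14))*18) = 4*(-42*18) = 4*(-756) = -3024)
v - B(o) = -3024 - 1*(-24) = -3024 + 24 = -3000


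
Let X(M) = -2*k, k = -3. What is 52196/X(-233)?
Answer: 26098/3 ≈ 8699.3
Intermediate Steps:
X(M) = 6 (X(M) = -2*(-3) = 6)
52196/X(-233) = 52196/6 = 52196*(⅙) = 26098/3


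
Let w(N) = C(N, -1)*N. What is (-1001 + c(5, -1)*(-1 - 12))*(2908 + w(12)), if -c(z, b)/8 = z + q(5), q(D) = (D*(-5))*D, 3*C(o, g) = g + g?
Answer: -39094900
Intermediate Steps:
C(o, g) = 2*g/3 (C(o, g) = (g + g)/3 = (2*g)/3 = 2*g/3)
q(D) = -5*D**2 (q(D) = (-5*D)*D = -5*D**2)
w(N) = -2*N/3 (w(N) = ((2/3)*(-1))*N = -2*N/3)
c(z, b) = 1000 - 8*z (c(z, b) = -8*(z - 5*5**2) = -8*(z - 5*25) = -8*(z - 125) = -8*(-125 + z) = 1000 - 8*z)
(-1001 + c(5, -1)*(-1 - 12))*(2908 + w(12)) = (-1001 + (1000 - 8*5)*(-1 - 12))*(2908 - 2/3*12) = (-1001 + (1000 - 40)*(-13))*(2908 - 8) = (-1001 + 960*(-13))*2900 = (-1001 - 12480)*2900 = -13481*2900 = -39094900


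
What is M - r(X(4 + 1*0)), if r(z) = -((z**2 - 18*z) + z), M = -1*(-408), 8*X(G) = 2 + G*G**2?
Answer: 5373/16 ≈ 335.81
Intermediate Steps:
X(G) = 1/4 + G**3/8 (X(G) = (2 + G*G**2)/8 = (2 + G**3)/8 = 1/4 + G**3/8)
M = 408
r(z) = -z**2 + 17*z (r(z) = -(z**2 - 17*z) = -z**2 + 17*z)
M - r(X(4 + 1*0)) = 408 - (1/4 + (4 + 1*0)**3/8)*(17 - (1/4 + (4 + 1*0)**3/8)) = 408 - (1/4 + (4 + 0)**3/8)*(17 - (1/4 + (4 + 0)**3/8)) = 408 - (1/4 + (1/8)*4**3)*(17 - (1/4 + (1/8)*4**3)) = 408 - (1/4 + (1/8)*64)*(17 - (1/4 + (1/8)*64)) = 408 - (1/4 + 8)*(17 - (1/4 + 8)) = 408 - 33*(17 - 1*33/4)/4 = 408 - 33*(17 - 33/4)/4 = 408 - 33*35/(4*4) = 408 - 1*1155/16 = 408 - 1155/16 = 5373/16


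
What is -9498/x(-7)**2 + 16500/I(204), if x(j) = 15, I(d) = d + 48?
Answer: 4071/175 ≈ 23.263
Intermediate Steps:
I(d) = 48 + d
-9498/x(-7)**2 + 16500/I(204) = -9498/(15**2) + 16500/(48 + 204) = -9498/225 + 16500/252 = -9498*1/225 + 16500*(1/252) = -3166/75 + 1375/21 = 4071/175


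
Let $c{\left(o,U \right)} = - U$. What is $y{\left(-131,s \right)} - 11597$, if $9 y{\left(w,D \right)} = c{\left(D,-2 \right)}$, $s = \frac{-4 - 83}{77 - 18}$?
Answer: $- \frac{104371}{9} \approx -11597.0$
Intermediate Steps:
$s = - \frac{87}{59} \approx -1.4746$
$y{\left(w,D \right)} = \frac{2}{9}$ ($y{\left(w,D \right)} = \frac{\left(-1\right) \left(-2\right)}{9} = \frac{1}{9} \cdot 2 = \frac{2}{9}$)
$y{\left(-131,s \right)} - 11597 = \frac{2}{9} - 11597 = - \frac{104371}{9}$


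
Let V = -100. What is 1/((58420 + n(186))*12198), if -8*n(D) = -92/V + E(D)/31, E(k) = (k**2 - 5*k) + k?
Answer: 100/71094073023 ≈ 1.4066e-9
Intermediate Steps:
E(k) = k**2 - 4*k
n(D) = -23/200 - D*(-4 + D)/248 (n(D) = -(-92/(-100) + (D*(-4 + D))/31)/8 = -(-92*(-1/100) + (D*(-4 + D))*(1/31))/8 = -(23/25 + D*(-4 + D)/31)/8 = -23/200 - D*(-4 + D)/248)
1/((58420 + n(186))*12198) = 1/((58420 + (-23/200 - 1/248*186*(-4 + 186)))*12198) = (1/12198)/(58420 + (-23/200 - 1/248*186*182)) = (1/12198)/(58420 + (-23/200 - 273/2)) = (1/12198)/(58420 - 27323/200) = (1/12198)/(11656677/200) = (200/11656677)*(1/12198) = 100/71094073023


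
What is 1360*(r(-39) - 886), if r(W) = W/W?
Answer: -1203600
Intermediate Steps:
r(W) = 1
1360*(r(-39) - 886) = 1360*(1 - 886) = 1360*(-885) = -1203600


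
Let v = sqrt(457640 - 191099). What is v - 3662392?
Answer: -3662392 + sqrt(266541) ≈ -3.6619e+6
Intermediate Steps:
v = sqrt(266541) ≈ 516.28
v - 3662392 = sqrt(266541) - 3662392 = -3662392 + sqrt(266541)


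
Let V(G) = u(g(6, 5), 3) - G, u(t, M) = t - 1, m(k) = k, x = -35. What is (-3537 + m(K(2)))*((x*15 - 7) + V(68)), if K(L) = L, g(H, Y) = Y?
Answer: 2106860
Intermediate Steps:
u(t, M) = -1 + t
V(G) = 4 - G (V(G) = (-1 + 5) - G = 4 - G)
(-3537 + m(K(2)))*((x*15 - 7) + V(68)) = (-3537 + 2)*((-35*15 - 7) + (4 - 1*68)) = -3535*((-525 - 7) + (4 - 68)) = -3535*(-532 - 64) = -3535*(-596) = 2106860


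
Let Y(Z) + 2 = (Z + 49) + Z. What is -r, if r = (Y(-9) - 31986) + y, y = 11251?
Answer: 20706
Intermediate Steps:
Y(Z) = 47 + 2*Z (Y(Z) = -2 + ((Z + 49) + Z) = -2 + ((49 + Z) + Z) = -2 + (49 + 2*Z) = 47 + 2*Z)
r = -20706 (r = ((47 + 2*(-9)) - 31986) + 11251 = ((47 - 18) - 31986) + 11251 = (29 - 31986) + 11251 = -31957 + 11251 = -20706)
-r = -1*(-20706) = 20706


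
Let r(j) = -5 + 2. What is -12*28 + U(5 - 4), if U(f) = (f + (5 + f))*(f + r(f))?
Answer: -350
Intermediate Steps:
r(j) = -3
U(f) = (-3 + f)*(5 + 2*f) (U(f) = (f + (5 + f))*(f - 3) = (5 + 2*f)*(-3 + f) = (-3 + f)*(5 + 2*f))
-12*28 + U(5 - 4) = -12*28 + (-15 - (5 - 4) + 2*(5 - 4)**2) = -336 + (-15 - 1*1 + 2*1**2) = -336 + (-15 - 1 + 2*1) = -336 + (-15 - 1 + 2) = -336 - 14 = -350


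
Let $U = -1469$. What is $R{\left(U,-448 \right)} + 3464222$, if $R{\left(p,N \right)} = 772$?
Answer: $3464994$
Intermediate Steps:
$R{\left(U,-448 \right)} + 3464222 = 772 + 3464222 = 3464994$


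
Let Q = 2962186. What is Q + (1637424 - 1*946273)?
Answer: 3653337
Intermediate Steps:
Q + (1637424 - 1*946273) = 2962186 + (1637424 - 1*946273) = 2962186 + (1637424 - 946273) = 2962186 + 691151 = 3653337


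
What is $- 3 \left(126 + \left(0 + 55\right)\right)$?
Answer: $-543$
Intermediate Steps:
$- 3 \left(126 + \left(0 + 55\right)\right) = - 3 \left(126 + 55\right) = \left(-3\right) 181 = -543$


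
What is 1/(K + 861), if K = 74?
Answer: 1/935 ≈ 0.0010695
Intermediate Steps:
1/(K + 861) = 1/(74 + 861) = 1/935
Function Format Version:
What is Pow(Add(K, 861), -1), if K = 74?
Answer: Rational(1, 935) ≈ 0.0010695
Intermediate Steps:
Pow(Add(K, 861), -1) = Pow(Add(74, 861), -1) = Pow(935, -1) = Rational(1, 935)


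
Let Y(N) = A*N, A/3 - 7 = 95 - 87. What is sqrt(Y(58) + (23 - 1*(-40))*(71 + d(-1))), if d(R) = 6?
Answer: 3*sqrt(829) ≈ 86.377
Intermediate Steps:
A = 45 (A = 21 + 3*(95 - 87) = 21 + 3*8 = 21 + 24 = 45)
Y(N) = 45*N
sqrt(Y(58) + (23 - 1*(-40))*(71 + d(-1))) = sqrt(45*58 + (23 - 1*(-40))*(71 + 6)) = sqrt(2610 + (23 + 40)*77) = sqrt(2610 + 63*77) = sqrt(2610 + 4851) = sqrt(7461) = 3*sqrt(829)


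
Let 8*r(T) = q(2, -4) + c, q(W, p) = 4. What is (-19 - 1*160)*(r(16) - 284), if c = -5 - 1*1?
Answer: 203523/4 ≈ 50881.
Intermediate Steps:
c = -6 (c = -5 - 1 = -6)
r(T) = -¼ (r(T) = (4 - 6)/8 = (⅛)*(-2) = -¼)
(-19 - 1*160)*(r(16) - 284) = (-19 - 1*160)*(-¼ - 284) = (-19 - 160)*(-1137/4) = -179*(-1137/4) = 203523/4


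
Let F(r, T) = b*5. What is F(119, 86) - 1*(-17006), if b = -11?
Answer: 16951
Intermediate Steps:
F(r, T) = -55 (F(r, T) = -11*5 = -55)
F(119, 86) - 1*(-17006) = -55 - 1*(-17006) = -55 + 17006 = 16951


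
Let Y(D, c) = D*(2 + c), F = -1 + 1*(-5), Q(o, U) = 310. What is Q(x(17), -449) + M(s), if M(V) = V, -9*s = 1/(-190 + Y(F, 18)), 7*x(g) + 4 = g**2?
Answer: 864901/2790 ≈ 310.00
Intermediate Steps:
x(g) = -4/7 + g**2/7
F = -6 (F = -1 - 5 = -6)
s = 1/2790 (s = -1/(9*(-190 - 6*(2 + 18))) = -1/(9*(-190 - 6*20)) = -1/(9*(-190 - 120)) = -1/9/(-310) = -1/9*(-1/310) = 1/2790 ≈ 0.00035842)
Q(x(17), -449) + M(s) = 310 + 1/2790 = 864901/2790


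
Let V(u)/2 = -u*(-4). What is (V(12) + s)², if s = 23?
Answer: 14161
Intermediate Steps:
V(u) = 8*u (V(u) = 2*(-u*(-4)) = 2*(4*u) = 8*u)
(V(12) + s)² = (8*12 + 23)² = (96 + 23)² = 119² = 14161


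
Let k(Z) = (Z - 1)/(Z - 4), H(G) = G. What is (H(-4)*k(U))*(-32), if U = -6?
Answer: 448/5 ≈ 89.600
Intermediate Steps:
k(Z) = (-1 + Z)/(-4 + Z)
(H(-4)*k(U))*(-32) = -4*(-1 - 6)/(-4 - 6)*(-32) = -4*(-7)/(-10)*(-32) = -(-2)*(-7)/5*(-32) = -4*7/10*(-32) = -14/5*(-32) = 448/5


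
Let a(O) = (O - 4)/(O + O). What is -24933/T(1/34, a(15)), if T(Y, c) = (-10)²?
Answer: -24933/100 ≈ -249.33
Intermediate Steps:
a(O) = (-4 + O)/(2*O) (a(O) = (-4 + O)/((2*O)) = (-4 + O)*(1/(2*O)) = (-4 + O)/(2*O))
T(Y, c) = 100
-24933/T(1/34, a(15)) = -24933/100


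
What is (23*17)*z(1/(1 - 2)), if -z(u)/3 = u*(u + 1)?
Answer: 0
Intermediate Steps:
z(u) = -3*u*(1 + u) (z(u) = -3*u*(u + 1) = -3*u*(1 + u))
(23*17)*z(1/(1 - 2)) = (23*17)*(-3*(1 + 1/(1 - 2))/(1 - 2)) = 391*(-3*(1 + 1/(-1))/(-1)) = 391*(-3*(-1)*(1 - 1)) = 391*(-3*(-1)*0) = 391*0 = 0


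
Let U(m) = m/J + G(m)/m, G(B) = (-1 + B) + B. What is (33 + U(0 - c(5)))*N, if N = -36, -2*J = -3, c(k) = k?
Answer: -5736/5 ≈ -1147.2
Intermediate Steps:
J = 3/2 (J = -½*(-3) = 3/2 ≈ 1.5000)
G(B) = -1 + 2*B
U(m) = 2*m/3 + (-1 + 2*m)/m (U(m) = m/(3/2) + (-1 + 2*m)/m = m*(⅔) + (-1 + 2*m)/m = 2*m/3 + (-1 + 2*m)/m)
(33 + U(0 - c(5)))*N = (33 + (2 - 1/(0 - 1*5) + 2*(0 - 1*5)/3))*(-36) = (33 + (2 - 1/(0 - 5) + 2*(0 - 5)/3))*(-36) = (33 + (2 - 1/(-5) + (⅔)*(-5)))*(-36) = (33 + (2 - 1*(-⅕) - 10/3))*(-36) = (33 + (2 + ⅕ - 10/3))*(-36) = (33 - 17/15)*(-36) = (478/15)*(-36) = -5736/5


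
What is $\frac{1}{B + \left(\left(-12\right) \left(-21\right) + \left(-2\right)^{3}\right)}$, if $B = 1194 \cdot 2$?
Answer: $\frac{1}{2632} \approx 0.00037994$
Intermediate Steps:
$B = 2388$
$\frac{1}{B + \left(\left(-12\right) \left(-21\right) + \left(-2\right)^{3}\right)} = \frac{1}{2388 + \left(\left(-12\right) \left(-21\right) + \left(-2\right)^{3}\right)} = \frac{1}{2388 + \left(252 - 8\right)} = \frac{1}{2388 + 244} = \frac{1}{2632}$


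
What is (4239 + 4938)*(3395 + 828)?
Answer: 38754471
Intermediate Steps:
(4239 + 4938)*(3395 + 828) = 9177*4223 = 38754471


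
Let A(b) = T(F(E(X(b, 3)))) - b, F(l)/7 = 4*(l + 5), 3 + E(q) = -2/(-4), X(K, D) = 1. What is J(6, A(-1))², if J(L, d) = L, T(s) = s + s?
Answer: 36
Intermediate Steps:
E(q) = -5/2 (E(q) = -3 - 2/(-4) = -3 - 2*(-¼) = -3 + ½ = -5/2)
F(l) = 140 + 28*l (F(l) = 7*(4*(l + 5)) = 7*(4*(5 + l)) = 7*(20 + 4*l) = 140 + 28*l)
T(s) = 2*s
A(b) = 140 - b (A(b) = 2*(140 + 28*(-5/2)) - b = 2*(140 - 70) - b = 2*70 - b = 140 - b)
J(6, A(-1))² = 6² = 36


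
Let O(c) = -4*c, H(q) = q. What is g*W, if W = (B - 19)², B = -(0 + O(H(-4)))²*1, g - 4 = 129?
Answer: 10058125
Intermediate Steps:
g = 133 (g = 4 + 129 = 133)
B = -256 (B = -(0 - 4*(-4))²*1 = -(0 + 16)²*1 = -1*16²*1 = -1*256*1 = -256*1 = -256)
W = 75625 (W = (-256 - 19)² = (-275)² = 75625)
g*W = 133*75625 = 10058125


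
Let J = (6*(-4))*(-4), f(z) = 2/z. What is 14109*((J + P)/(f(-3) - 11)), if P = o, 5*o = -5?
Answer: -804213/7 ≈ -1.1489e+5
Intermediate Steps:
o = -1 (o = (⅕)*(-5) = -1)
P = -1
J = 96 (J = -24*(-4) = 96)
14109*((J + P)/(f(-3) - 11)) = 14109*((96 - 1)/(2/(-3) - 11)) = 14109*(95/(2*(-⅓) - 11)) = 14109*(95/(-⅔ - 11)) = 14109*(95/(-35/3)) = 14109*(95*(-3/35)) = 14109*(-57/7) = -804213/7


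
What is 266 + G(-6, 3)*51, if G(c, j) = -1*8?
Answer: -142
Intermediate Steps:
G(c, j) = -8
266 + G(-6, 3)*51 = 266 - 8*51 = 266 - 408 = -142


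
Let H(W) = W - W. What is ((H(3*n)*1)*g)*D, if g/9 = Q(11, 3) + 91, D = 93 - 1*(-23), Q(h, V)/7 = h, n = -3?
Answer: 0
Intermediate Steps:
Q(h, V) = 7*h
D = 116 (D = 93 + 23 = 116)
H(W) = 0
g = 1512 (g = 9*(7*11 + 91) = 9*(77 + 91) = 9*168 = 1512)
((H(3*n)*1)*g)*D = ((0*1)*1512)*116 = (0*1512)*116 = 0*116 = 0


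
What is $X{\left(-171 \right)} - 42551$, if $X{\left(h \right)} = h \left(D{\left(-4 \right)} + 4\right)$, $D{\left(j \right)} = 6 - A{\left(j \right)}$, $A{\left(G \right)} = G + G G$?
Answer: $-42209$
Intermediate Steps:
$A{\left(G \right)} = G + G^{2}$
$D{\left(j \right)} = 6 - j \left(1 + j\right)$
$X{\left(h \right)} = - 2 h$ ($X{\left(h \right)} = h \left(\left(6 - - 4 \left(1 - 4\right)\right) + 4\right) = h \left(\left(6 - \left(-4\right) \left(-3\right)\right) + 4\right) = h \left(\left(6 - 12\right) + 4\right) = h \left(-6 + 4\right) = h \left(-2\right) = - 2 h$)
$X{\left(-171 \right)} - 42551 = \left(-2\right) \left(-171\right) - 42551 = 342 - 42551 = -42209$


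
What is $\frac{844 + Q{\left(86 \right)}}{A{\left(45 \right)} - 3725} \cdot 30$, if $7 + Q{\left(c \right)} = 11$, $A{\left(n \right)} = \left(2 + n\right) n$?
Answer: $- \frac{2544}{161} \approx -15.801$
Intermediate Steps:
$A{\left(n \right)} = n \left(2 + n\right)$
$Q{\left(c \right)} = 4$ ($Q{\left(c \right)} = -7 + 11 = 4$)
$\frac{844 + Q{\left(86 \right)}}{A{\left(45 \right)} - 3725} \cdot 30 = \frac{844 + 4}{45 \left(2 + 45\right) - 3725} \cdot 30 = \frac{848}{45 \cdot 47 - 3725} \cdot 30 = \frac{848}{2115 - 3725} \cdot 30 = \frac{848}{-1610} \cdot 30 = 848 \left(- \frac{1}{1610}\right) 30 = \left(- \frac{424}{805}\right) 30 = - \frac{2544}{161}$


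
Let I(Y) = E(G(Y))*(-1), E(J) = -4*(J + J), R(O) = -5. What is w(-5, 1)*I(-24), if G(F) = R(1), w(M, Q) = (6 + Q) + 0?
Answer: -280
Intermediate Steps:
w(M, Q) = 6 + Q
G(F) = -5
E(J) = -8*J
I(Y) = -40 (I(Y) = -8*(-5)*(-1) = 40*(-1) = -40)
w(-5, 1)*I(-24) = (6 + 1)*(-40) = 7*(-40) = -280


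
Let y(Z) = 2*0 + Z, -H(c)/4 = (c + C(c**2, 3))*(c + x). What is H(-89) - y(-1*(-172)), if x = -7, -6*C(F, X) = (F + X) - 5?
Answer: -541164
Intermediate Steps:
C(F, X) = 5/6 - F/6 - X/6 (C(F, X) = -((F + X) - 5)/6 = -(-5 + F + X)/6 = 5/6 - F/6 - X/6)
H(c) = -4*(-7 + c)*(1/3 + c - c**2/6) (H(c) = -4*(c + (5/6 - c**2/6 - 1/6*3))*(c - 7) = -4*(c + (5/6 - c**2/6 - 1/2))*(-7 + c) = -4*(c + (1/3 - c**2/6))*(-7 + c) = -4*(1/3 + c - c**2/6)*(-7 + c) = -4*(-7 + c)*(1/3 + c - c**2/6))
y(Z) = Z (y(Z) = 0 + Z = Z)
H(-89) - y(-1*(-172)) = (28/3 - 26/3*(-89)**2 + (2/3)*(-89)**3 + (80/3)*(-89)) - (-1)*(-172) = (28/3 - 26/3*7921 + (2/3)*(-704969) - 7120/3) - 1*172 = (28/3 - 205946/3 - 1409938/3 - 7120/3) - 172 = -540992 - 172 = -541164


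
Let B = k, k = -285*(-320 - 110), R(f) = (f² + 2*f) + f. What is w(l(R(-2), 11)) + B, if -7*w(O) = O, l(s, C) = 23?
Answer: 857827/7 ≈ 1.2255e+5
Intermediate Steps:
R(f) = f² + 3*f
w(O) = -O/7
k = 122550 (k = -285*(-430) = 122550)
B = 122550
w(l(R(-2), 11)) + B = -⅐*23 + 122550 = -23/7 + 122550 = 857827/7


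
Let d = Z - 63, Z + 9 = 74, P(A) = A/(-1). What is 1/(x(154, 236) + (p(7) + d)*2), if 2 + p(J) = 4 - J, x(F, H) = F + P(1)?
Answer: 1/147 ≈ 0.0068027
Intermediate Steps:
P(A) = -A (P(A) = A*(-1) = -A)
Z = 65 (Z = -9 + 74 = 65)
x(F, H) = -1 + F (x(F, H) = F - 1*1 = F - 1 = -1 + F)
p(J) = 2 - J (p(J) = -2 + (4 - J) = 2 - J)
d = 2 (d = 65 - 63 = 2)
1/(x(154, 236) + (p(7) + d)*2) = 1/((-1 + 154) + ((2 - 1*7) + 2)*2) = 1/(153 + ((2 - 7) + 2)*2) = 1/(153 + (-5 + 2)*2) = 1/(153 - 3*2) = 1/(153 - 6) = 1/147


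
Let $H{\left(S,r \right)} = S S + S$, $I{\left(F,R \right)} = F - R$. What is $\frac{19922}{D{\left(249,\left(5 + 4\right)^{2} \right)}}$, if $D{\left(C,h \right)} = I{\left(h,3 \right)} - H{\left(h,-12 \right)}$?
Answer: $- \frac{9961}{3282} \approx -3.035$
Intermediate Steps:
$H{\left(S,r \right)} = S + S^{2}$ ($H{\left(S,r \right)} = S^{2} + S = S + S^{2}$)
$D{\left(C,h \right)} = -3 + h - h \left(1 + h\right)$ ($D{\left(C,h \right)} = \left(h - 3\right) - h \left(1 + h\right) = \left(-3 + h\right) - h \left(1 + h\right) = -3 + h - h \left(1 + h\right)$)
$\frac{19922}{D{\left(249,\left(5 + 4\right)^{2} \right)}} = \frac{19922}{-3 - \left(\left(5 + 4\right)^{2}\right)^{2}} = \frac{19922}{-3 - \left(9^{2}\right)^{2}} = \frac{19922}{-3 - 81^{2}} = \frac{19922}{-3 - 6561} = \frac{19922}{-6564} = 19922 \left(- \frac{1}{6564}\right) = - \frac{9961}{3282}$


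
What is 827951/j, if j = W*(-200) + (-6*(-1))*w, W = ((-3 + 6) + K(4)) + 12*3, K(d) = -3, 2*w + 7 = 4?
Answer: -827951/7209 ≈ -114.85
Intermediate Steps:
w = -3/2 (w = -7/2 + (½)*4 = -7/2 + 2 = -3/2 ≈ -1.5000)
W = 36 (W = ((-3 + 6) - 3) + 12*3 = (3 - 3) + 36 = 0 + 36 = 36)
j = -7209 (j = 36*(-200) - 6*(-1)*(-3/2) = -7200 + 6*(-3/2) = -7200 - 9 = -7209)
827951/j = 827951/(-7209) = 827951*(-1/7209) = -827951/7209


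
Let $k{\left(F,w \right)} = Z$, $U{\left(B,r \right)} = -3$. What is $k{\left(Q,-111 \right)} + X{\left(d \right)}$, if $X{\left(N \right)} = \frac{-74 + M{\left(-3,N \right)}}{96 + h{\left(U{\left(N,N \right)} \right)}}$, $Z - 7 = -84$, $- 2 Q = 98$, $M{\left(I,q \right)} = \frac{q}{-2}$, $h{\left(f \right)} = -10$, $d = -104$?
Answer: $- \frac{3322}{43} \approx -77.256$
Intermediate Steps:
$M{\left(I,q \right)} = - \frac{q}{2}$ ($M{\left(I,q \right)} = q \left(- \frac{1}{2}\right) = - \frac{q}{2}$)
$Q = -49$ ($Q = \left(- \frac{1}{2}\right) 98 = -49$)
$Z = -77$ ($Z = 7 - 84 = -77$)
$k{\left(F,w \right)} = -77$
$X{\left(N \right)} = - \frac{37}{43} - \frac{N}{172}$ ($X{\left(N \right)} = \frac{-74 - \frac{N}{2}}{96 - 10} = \frac{-74 - \frac{N}{2}}{86} = \left(-74 - \frac{N}{2}\right) \frac{1}{86} = - \frac{37}{43} - \frac{N}{172}$)
$k{\left(Q,-111 \right)} + X{\left(d \right)} = -77 - \frac{11}{43} = - \frac{3322}{43}$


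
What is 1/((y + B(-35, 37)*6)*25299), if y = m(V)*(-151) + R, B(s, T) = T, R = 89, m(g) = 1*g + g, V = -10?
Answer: 1/84270969 ≈ 1.1866e-8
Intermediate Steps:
m(g) = 2*g (m(g) = g + g = 2*g)
y = 3109 (y = (2*(-10))*(-151) + 89 = -20*(-151) + 89 = 3020 + 89 = 3109)
1/((y + B(-35, 37)*6)*25299) = 1/((3109 + 37*6)*25299) = (1/25299)/(3109 + 222) = (1/25299)/3331 = (1/3331)*(1/25299) = 1/84270969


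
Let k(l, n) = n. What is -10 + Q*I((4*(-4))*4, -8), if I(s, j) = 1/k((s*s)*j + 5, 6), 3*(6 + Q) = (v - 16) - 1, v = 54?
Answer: -161/18 ≈ -8.9444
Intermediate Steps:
Q = 19/3 (Q = -6 + ((54 - 16) - 1)/3 = -6 + (38 - 1)/3 = -6 + (1/3)*37 = -6 + 37/3 = 19/3 ≈ 6.3333)
I(s, j) = 1/6
-10 + Q*I((4*(-4))*4, -8) = -10 + (19/3)*(1/6) = -10 + 19/18 = -161/18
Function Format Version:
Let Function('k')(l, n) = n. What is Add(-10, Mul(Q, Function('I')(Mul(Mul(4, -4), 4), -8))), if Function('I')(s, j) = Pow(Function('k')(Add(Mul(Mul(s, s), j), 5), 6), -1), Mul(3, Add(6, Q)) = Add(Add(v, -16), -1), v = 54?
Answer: Rational(-161, 18) ≈ -8.9444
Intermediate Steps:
Q = Rational(19, 3) (Q = Add(-6, Mul(Rational(1, 3), Add(Add(54, -16), -1))) = Add(-6, Mul(Rational(1, 3), Add(38, -1))) = Add(-6, Mul(Rational(1, 3), 37)) = Add(-6, Rational(37, 3)) = Rational(19, 3) ≈ 6.3333)
Function('I')(s, j) = Rational(1, 6) (Function('I')(s, j) = Pow(6, -1) = Rational(1, 6))
Add(-10, Mul(Q, Function('I')(Mul(Mul(4, -4), 4), -8))) = Add(-10, Mul(Rational(19, 3), Rational(1, 6))) = Add(-10, Rational(19, 18)) = Rational(-161, 18)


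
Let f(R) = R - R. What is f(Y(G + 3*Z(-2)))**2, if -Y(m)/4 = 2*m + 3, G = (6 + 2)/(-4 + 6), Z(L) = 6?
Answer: 0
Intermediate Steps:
G = 4 (G = 8/2 = 8*(1/2) = 4)
Y(m) = -12 - 8*m (Y(m) = -4*(2*m + 3) = -4*(3 + 2*m) = -12 - 8*m)
f(R) = 0
f(Y(G + 3*Z(-2)))**2 = 0**2 = 0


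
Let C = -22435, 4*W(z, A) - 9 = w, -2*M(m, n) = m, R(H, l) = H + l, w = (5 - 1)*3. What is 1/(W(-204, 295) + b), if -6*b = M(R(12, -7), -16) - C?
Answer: -2/7467 ≈ -0.00026785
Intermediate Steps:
w = 12 (w = 4*3 = 12)
M(m, n) = -m/2
W(z, A) = 21/4 (W(z, A) = 9/4 + (1/4)*12 = 9/4 + 3 = 21/4)
b = -14955/4 (b = -(-(12 - 7)/2 - 1*(-22435))/6 = -(-1/2*5 + 22435)/6 = -(-5/2 + 22435)/6 = -1/6*44865/2 = -14955/4 ≈ -3738.8)
1/(W(-204, 295) + b) = 1/(21/4 - 14955/4) = 1/(-7467/2) = -2/7467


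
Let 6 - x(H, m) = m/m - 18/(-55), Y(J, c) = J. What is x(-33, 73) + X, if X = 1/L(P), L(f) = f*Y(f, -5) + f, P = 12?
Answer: 40147/8580 ≈ 4.6791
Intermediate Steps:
x(H, m) = 257/55 (x(H, m) = 6 - (m/m - 18/(-55)) = 6 - (1 - 18*(-1/55)) = 6 - (1 + 18/55) = 6 - 1*73/55 = 6 - 73/55 = 257/55)
L(f) = f + f² (L(f) = f*f + f = f² + f = f + f²)
X = 1/156 (X = 1/(12*(1 + 12)) = 1/(12*13) = 1/156 ≈ 0.0064103)
x(-33, 73) + X = 257/55 + 1/156 = 40147/8580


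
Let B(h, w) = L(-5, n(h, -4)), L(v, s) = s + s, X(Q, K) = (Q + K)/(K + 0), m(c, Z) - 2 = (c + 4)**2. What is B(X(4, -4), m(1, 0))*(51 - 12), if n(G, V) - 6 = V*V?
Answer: 1716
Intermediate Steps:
m(c, Z) = 2 + (4 + c)**2 (m(c, Z) = 2 + (c + 4)**2 = 2 + (4 + c)**2)
n(G, V) = 6 + V**2 (n(G, V) = 6 + V*V = 6 + V**2)
X(Q, K) = (K + Q)/K
L(v, s) = 2*s
B(h, w) = 44 (B(h, w) = 2*(6 + (-4)**2) = 2*(6 + 16) = 2*22 = 44)
B(X(4, -4), m(1, 0))*(51 - 12) = 44*(51 - 12) = 44*39 = 1716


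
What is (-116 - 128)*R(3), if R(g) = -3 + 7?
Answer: -976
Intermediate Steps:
R(g) = 4
(-116 - 128)*R(3) = (-116 - 128)*4 = -244*4 = -976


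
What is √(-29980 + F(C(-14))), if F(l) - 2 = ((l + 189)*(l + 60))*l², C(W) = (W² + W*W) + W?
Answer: √35484639886 ≈ 1.8837e+5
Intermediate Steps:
C(W) = W + 2*W² (C(W) = (W² + W²) + W = 2*W² + W = W + 2*W²)
F(l) = 2 + l²*(60 + l)*(189 + l) (F(l) = 2 + ((l + 189)*(l + 60))*l² = 2 + ((189 + l)*(60 + l))*l² = 2 + ((60 + l)*(189 + l))*l² = 2 + l²*(60 + l)*(189 + l))
√(-29980 + F(C(-14))) = √(-29980 + (2 + (-14*(1 + 2*(-14)))⁴ + 249*(-14*(1 + 2*(-14)))³ + 11340*(-14*(1 + 2*(-14)))²)) = √(-29980 + (2 + (-14*(1 - 28))⁴ + 249*(-14*(1 - 28))³ + 11340*(-14*(1 - 28))²)) = √(-29980 + (2 + (-14*(-27))⁴ + 249*(-14*(-27))³ + 11340*(-14*(-27))²)) = √(-29980 + (2 + 378⁴ + 249*378³ + 11340*378²)) = √(-29980 + (2 + 20415837456 + 249*54010152 + 11340*142884)) = √(-29980 + (2 + 20415837456 + 13448527848 + 1620304560)) = √(-29980 + 35484669866) = √35484639886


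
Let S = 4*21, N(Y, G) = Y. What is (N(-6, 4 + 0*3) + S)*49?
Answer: 3822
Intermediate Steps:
S = 84
(N(-6, 4 + 0*3) + S)*49 = (-6 + 84)*49 = 78*49 = 3822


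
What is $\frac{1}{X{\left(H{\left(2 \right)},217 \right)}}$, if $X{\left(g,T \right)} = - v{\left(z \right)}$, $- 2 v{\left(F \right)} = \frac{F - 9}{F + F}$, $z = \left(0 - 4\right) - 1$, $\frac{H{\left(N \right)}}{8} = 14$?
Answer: $\frac{10}{7} \approx 1.4286$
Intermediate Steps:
$H{\left(N \right)} = 112$ ($H{\left(N \right)} = 8 \cdot 14 = 112$)
$z = -5$ ($z = \left(0 - 4\right) - 1 = -4 - 1 = -5$)
$v{\left(F \right)} = - \frac{-9 + F}{4 F}$ ($v{\left(F \right)} = - \frac{\left(F - 9\right) \frac{1}{F + F}}{2} = - \frac{\left(-9 + F\right) \frac{1}{2 F}}{2} = - \frac{\frac{1}{2} \frac{1}{F} \left(-9 + F\right)}{2} = - \frac{-9 + F}{4 F}$)
$X{\left(g,T \right)} = \frac{7}{10}$ ($X{\left(g,T \right)} = - \frac{9 - -5}{4 \left(-5\right)} = - \frac{\left(-1\right) \left(9 + 5\right)}{4 \cdot 5} = - \frac{\left(-1\right) 14}{4 \cdot 5} = \left(-1\right) \left(- \frac{7}{10}\right) = \frac{7}{10}$)
$\frac{1}{X{\left(H{\left(2 \right)},217 \right)}} = \frac{1}{\frac{7}{10}} = \frac{10}{7}$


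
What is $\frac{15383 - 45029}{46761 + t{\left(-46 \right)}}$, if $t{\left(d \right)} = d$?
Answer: $- \frac{29646}{46715} \approx -0.63461$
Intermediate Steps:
$\frac{15383 - 45029}{46761 + t{\left(-46 \right)}} = \frac{15383 - 45029}{46761 - 46} = - \frac{29646}{46715}$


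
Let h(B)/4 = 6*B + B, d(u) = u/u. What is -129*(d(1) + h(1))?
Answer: -3741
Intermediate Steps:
d(u) = 1
h(B) = 28*B (h(B) = 4*(6*B + B) = 4*(7*B) = 28*B)
-129*(d(1) + h(1)) = -129*(1 + 28*1) = -129*(1 + 28) = -129*29 = -3741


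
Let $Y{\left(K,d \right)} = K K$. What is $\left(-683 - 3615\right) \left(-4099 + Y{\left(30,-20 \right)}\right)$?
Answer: $13749302$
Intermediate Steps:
$Y{\left(K,d \right)} = K^{2}$
$\left(-683 - 3615\right) \left(-4099 + Y{\left(30,-20 \right)}\right) = \left(-683 - 3615\right) \left(-4099 + 30^{2}\right) = - 4298 \left(-4099 + 900\right) = \left(-4298\right) \left(-3199\right) = 13749302$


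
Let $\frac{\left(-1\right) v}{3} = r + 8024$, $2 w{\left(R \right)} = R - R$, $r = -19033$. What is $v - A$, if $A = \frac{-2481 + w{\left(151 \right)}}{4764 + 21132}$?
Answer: $\frac{285089891}{8632} \approx 33027.0$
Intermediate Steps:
$w{\left(R \right)} = 0$ ($w{\left(R \right)} = \frac{R - R}{2} = \frac{1}{2} \cdot 0 = 0$)
$A = - \frac{827}{8632}$ ($A = \frac{-2481 + 0}{4764 + 21132} = - \frac{2481}{25896} = \left(-2481\right) \frac{1}{25896} = - \frac{827}{8632} \approx -0.095806$)
$v = 33027$ ($v = - 3 \left(-19033 + 8024\right) = \left(-3\right) \left(-11009\right) = 33027$)
$v - A = 33027 - - \frac{827}{8632} = 33027 + \frac{827}{8632} = \frac{285089891}{8632}$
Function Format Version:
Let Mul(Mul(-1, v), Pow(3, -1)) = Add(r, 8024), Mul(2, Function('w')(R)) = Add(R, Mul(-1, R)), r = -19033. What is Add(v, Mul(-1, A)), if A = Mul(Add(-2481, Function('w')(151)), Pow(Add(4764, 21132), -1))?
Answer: Rational(285089891, 8632) ≈ 33027.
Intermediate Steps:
Function('w')(R) = 0 (Function('w')(R) = Mul(Rational(1, 2), Add(R, Mul(-1, R))) = Mul(Rational(1, 2), 0) = 0)
A = Rational(-827, 8632) (A = Mul(Add(-2481, 0), Pow(Add(4764, 21132), -1)) = Mul(-2481, Pow(25896, -1)) = Mul(-2481, Rational(1, 25896)) = Rational(-827, 8632) ≈ -0.095806)
v = 33027 (v = Mul(-3, Add(-19033, 8024)) = Mul(-3, -11009) = 33027)
Add(v, Mul(-1, A)) = Add(33027, Mul(-1, Rational(-827, 8632))) = Add(33027, Rational(827, 8632)) = Rational(285089891, 8632)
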